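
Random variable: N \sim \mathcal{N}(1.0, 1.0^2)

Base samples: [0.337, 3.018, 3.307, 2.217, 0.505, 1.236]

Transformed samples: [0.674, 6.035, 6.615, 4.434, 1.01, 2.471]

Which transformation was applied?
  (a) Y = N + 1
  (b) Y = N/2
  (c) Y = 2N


Checking option (c) Y = 2N:
  N = 0.337 -> Y = 0.674 ✓
  N = 3.018 -> Y = 6.035 ✓
  N = 3.307 -> Y = 6.615 ✓
All samples match this transformation.

(c) 2N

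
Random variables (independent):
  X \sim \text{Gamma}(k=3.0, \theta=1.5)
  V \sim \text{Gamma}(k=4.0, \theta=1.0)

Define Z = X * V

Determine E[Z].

For independent RVs: E[XY] = E[X]*E[Y]
E[X] = 4.5
E[V] = 4
E[Z] = 4.5 * 4 = 18

18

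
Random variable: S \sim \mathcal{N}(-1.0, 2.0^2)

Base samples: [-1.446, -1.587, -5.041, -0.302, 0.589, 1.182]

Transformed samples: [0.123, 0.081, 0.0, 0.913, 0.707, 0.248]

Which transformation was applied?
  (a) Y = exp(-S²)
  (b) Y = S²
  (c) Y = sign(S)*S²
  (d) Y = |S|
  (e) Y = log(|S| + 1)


Checking option (a) Y = exp(-S²):
  S = -1.446 -> Y = 0.123 ✓
  S = -1.587 -> Y = 0.081 ✓
  S = -5.041 -> Y = 0.0 ✓
All samples match this transformation.

(a) exp(-S²)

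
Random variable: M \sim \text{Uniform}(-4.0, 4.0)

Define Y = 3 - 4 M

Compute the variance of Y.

For Y = aM + b: Var(Y) = a² * Var(M)
Var(M) = (4 + 4)^2/12 = 5.3333333
Var(Y) = (-4)² * 5.3333333 = 16 * 5.3333333 = 85.333333

85.333333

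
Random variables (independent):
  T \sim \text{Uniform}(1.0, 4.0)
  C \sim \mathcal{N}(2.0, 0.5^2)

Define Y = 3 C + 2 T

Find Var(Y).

For independent RVs: Var(aX + bY) = a²Var(X) + b²Var(Y)
Var(T) = 0.75
Var(C) = 0.25
Var(Y) = 2²*0.75 + 3²*0.25
= 4*0.75 + 9*0.25 = 5.25

5.25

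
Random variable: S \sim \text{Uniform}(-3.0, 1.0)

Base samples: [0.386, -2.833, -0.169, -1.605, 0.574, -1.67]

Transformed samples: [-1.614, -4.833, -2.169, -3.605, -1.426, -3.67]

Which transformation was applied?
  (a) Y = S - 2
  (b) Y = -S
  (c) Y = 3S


Checking option (a) Y = S - 2:
  S = 0.386 -> Y = -1.614 ✓
  S = -2.833 -> Y = -4.833 ✓
  S = -0.169 -> Y = -2.169 ✓
All samples match this transformation.

(a) S - 2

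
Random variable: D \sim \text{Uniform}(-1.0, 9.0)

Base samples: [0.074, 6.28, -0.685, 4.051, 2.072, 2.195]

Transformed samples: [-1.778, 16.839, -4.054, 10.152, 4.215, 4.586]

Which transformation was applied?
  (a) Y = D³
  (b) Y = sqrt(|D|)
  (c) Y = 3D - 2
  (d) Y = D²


Checking option (c) Y = 3D - 2:
  D = 0.074 -> Y = -1.778 ✓
  D = 6.28 -> Y = 16.839 ✓
  D = -0.685 -> Y = -4.054 ✓
All samples match this transformation.

(c) 3D - 2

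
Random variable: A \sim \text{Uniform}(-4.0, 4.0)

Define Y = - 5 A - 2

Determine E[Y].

For Y = -5A - 2:
E[Y] = -5 * E[A] - 2
E[A] = (-4 + 4)/2 = 0
E[Y] = -5 * 0 - 2 = -2

-2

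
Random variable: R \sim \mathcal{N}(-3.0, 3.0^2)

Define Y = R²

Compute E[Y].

E[R²] = Var(R) + (E[R])² = 9 + 9 = 18

18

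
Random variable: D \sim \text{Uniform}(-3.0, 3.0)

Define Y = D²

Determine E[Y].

Using E[X²] = Var(X) + (E[X])²:
E[D] = 0
Var(D) = (3 + 3)^2/12 = 3
E[D²] = 3 + 0² = 3 + 0 = 3

3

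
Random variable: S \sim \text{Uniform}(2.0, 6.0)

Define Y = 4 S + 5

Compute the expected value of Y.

For Y = 4S + 5:
E[Y] = 4 * E[S] + 5
E[S] = (2 + 6)/2 = 4
E[Y] = 4 * 4 + 5 = 21

21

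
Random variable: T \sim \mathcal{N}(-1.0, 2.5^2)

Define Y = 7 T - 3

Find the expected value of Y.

For Y = 7T - 3:
E[Y] = 7 * E[T] - 3
E[T] = -1.0 = -1
E[Y] = 7 * (-1) - 3 = -10

-10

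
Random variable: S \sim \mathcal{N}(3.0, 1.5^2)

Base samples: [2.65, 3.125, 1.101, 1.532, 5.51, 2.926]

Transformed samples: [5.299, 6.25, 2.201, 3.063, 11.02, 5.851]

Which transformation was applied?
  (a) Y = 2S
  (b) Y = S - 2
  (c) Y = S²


Checking option (a) Y = 2S:
  S = 2.65 -> Y = 5.299 ✓
  S = 3.125 -> Y = 6.25 ✓
  S = 1.101 -> Y = 2.201 ✓
All samples match this transformation.

(a) 2S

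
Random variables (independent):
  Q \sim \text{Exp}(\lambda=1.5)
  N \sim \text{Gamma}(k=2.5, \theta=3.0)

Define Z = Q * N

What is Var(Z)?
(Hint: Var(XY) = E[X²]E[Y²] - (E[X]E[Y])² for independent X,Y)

Var(XY) = E[X²]E[Y²] - (E[X]E[Y])²
E[Q] = 0.66666667, Var(Q) = 0.44444444
E[N] = 7.5, Var(N) = 22.5
E[Q²] = 0.44444444 + 0.66666667² = 0.88888889
E[N²] = 22.5 + 7.5² = 78.75
Var(Z) = 0.88888889*78.75 - (0.66666667*7.5)²
= 70 - 25 = 45

45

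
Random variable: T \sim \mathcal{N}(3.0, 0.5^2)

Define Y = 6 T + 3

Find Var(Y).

For Y = aT + b: Var(Y) = a² * Var(T)
Var(T) = 0.5^2 = 0.25
Var(Y) = 6² * 0.25 = 36 * 0.25 = 9

9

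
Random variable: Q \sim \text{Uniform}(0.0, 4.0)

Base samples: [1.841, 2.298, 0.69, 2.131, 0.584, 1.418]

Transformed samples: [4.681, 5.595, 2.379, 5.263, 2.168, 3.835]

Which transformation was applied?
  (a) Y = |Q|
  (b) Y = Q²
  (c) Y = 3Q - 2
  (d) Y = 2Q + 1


Checking option (d) Y = 2Q + 1:
  Q = 1.841 -> Y = 4.681 ✓
  Q = 2.298 -> Y = 5.595 ✓
  Q = 0.69 -> Y = 2.379 ✓
All samples match this transformation.

(d) 2Q + 1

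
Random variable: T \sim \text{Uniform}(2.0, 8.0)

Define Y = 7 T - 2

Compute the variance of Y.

For Y = aT + b: Var(Y) = a² * Var(T)
Var(T) = (8 - 2)^2/12 = 3
Var(Y) = 7² * 3 = 49 * 3 = 147

147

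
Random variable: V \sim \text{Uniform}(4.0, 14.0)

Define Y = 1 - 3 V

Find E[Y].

For Y = -3V + 1:
E[Y] = -3 * E[V] + 1
E[V] = (4 + 14)/2 = 9
E[Y] = -3 * 9 + 1 = -26

-26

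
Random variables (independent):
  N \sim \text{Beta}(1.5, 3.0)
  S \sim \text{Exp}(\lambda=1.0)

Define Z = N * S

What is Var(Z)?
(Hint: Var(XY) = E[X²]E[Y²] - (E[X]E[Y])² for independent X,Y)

Var(XY) = E[X²]E[Y²] - (E[X]E[Y])²
E[N] = 0.33333333, Var(N) = 0.04040404
E[S] = 1, Var(S) = 1
E[N²] = 0.04040404 + 0.33333333² = 0.15151515
E[S²] = 1 + 1² = 2
Var(Z) = 0.15151515*2 - (0.33333333*1)²
= 0.3030303 - 0.11111111 = 0.19191919

0.19191919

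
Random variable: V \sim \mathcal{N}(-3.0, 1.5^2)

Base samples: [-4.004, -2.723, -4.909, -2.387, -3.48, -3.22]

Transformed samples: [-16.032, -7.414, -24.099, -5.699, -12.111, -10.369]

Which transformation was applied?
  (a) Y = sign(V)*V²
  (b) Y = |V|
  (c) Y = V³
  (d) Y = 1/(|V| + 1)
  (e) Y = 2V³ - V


Checking option (a) Y = sign(V)*V²:
  V = -4.004 -> Y = -16.032 ✓
  V = -2.723 -> Y = -7.414 ✓
  V = -4.909 -> Y = -24.099 ✓
All samples match this transformation.

(a) sign(V)*V²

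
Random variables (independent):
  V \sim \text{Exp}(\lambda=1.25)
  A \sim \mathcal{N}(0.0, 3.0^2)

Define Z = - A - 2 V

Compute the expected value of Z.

E[Z] = -2*E[V] - 1*E[A]
E[V] = 0.8
E[A] = 0
E[Z] = -2*0.8 - 1*0 = -1.6

-1.6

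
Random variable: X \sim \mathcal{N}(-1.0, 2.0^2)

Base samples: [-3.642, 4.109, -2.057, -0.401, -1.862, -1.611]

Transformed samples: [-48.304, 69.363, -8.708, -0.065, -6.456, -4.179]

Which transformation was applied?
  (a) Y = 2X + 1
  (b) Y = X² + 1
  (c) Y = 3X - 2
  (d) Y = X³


Checking option (d) Y = X³:
  X = -3.642 -> Y = -48.304 ✓
  X = 4.109 -> Y = 69.363 ✓
  X = -2.057 -> Y = -8.708 ✓
All samples match this transformation.

(d) X³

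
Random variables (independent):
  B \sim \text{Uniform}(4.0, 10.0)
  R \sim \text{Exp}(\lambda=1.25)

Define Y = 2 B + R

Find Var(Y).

For independent RVs: Var(aX + bY) = a²Var(X) + b²Var(Y)
Var(B) = 3
Var(R) = 0.64
Var(Y) = 2²*3 + 1²*0.64
= 4*3 + 1*0.64 = 12.64

12.64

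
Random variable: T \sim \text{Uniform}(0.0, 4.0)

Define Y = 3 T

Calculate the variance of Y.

For Y = aT + b: Var(Y) = a² * Var(T)
Var(T) = (4 - 0)^2/12 = 1.3333333
Var(Y) = 3² * 1.3333333 = 9 * 1.3333333 = 12

12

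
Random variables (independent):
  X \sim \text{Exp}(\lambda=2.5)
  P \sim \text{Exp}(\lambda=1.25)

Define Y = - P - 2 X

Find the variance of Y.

For independent RVs: Var(aX + bY) = a²Var(X) + b²Var(Y)
Var(X) = 0.16
Var(P) = 0.64
Var(Y) = (-2)²*0.16 + (-1)²*0.64
= 4*0.16 + 1*0.64 = 1.28

1.28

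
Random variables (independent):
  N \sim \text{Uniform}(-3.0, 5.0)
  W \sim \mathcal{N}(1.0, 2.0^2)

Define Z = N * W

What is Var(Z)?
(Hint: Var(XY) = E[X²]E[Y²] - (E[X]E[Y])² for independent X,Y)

Var(XY) = E[X²]E[Y²] - (E[X]E[Y])²
E[N] = 1, Var(N) = 5.3333333
E[W] = 1, Var(W) = 4
E[N²] = 5.3333333 + 1² = 6.3333333
E[W²] = 4 + 1² = 5
Var(Z) = 6.3333333*5 - (1*1)²
= 31.666667 - 1 = 30.666667

30.666667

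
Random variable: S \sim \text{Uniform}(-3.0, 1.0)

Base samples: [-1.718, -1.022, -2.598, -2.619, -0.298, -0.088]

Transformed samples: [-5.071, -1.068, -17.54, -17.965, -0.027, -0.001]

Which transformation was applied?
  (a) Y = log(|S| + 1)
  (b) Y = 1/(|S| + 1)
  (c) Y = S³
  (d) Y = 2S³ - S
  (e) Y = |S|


Checking option (c) Y = S³:
  S = -1.718 -> Y = -5.071 ✓
  S = -1.022 -> Y = -1.068 ✓
  S = -2.598 -> Y = -17.54 ✓
All samples match this transformation.

(c) S³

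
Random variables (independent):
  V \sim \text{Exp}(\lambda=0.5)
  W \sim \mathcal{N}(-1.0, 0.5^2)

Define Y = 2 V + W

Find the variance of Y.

For independent RVs: Var(aX + bY) = a²Var(X) + b²Var(Y)
Var(V) = 4
Var(W) = 0.25
Var(Y) = 2²*4 + 1²*0.25
= 4*4 + 1*0.25 = 16.25

16.25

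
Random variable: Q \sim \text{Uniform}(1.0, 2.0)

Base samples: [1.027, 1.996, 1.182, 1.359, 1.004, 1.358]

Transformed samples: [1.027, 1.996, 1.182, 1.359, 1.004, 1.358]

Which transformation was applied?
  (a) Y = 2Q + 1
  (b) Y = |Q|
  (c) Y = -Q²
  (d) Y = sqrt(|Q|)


Checking option (b) Y = |Q|:
  Q = 1.027 -> Y = 1.027 ✓
  Q = 1.996 -> Y = 1.996 ✓
  Q = 1.182 -> Y = 1.182 ✓
All samples match this transformation.

(b) |Q|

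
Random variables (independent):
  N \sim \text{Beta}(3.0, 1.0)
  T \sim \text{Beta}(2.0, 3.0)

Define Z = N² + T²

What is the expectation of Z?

E[Z] = E[N²] + E[T²]
E[N²] = Var(N) + E[N]² = 0.0375 + 0.5625 = 0.6
E[T²] = Var(T) + E[T]² = 0.04 + 0.16 = 0.2
E[Z] = 0.6 + 0.2 = 0.8

0.8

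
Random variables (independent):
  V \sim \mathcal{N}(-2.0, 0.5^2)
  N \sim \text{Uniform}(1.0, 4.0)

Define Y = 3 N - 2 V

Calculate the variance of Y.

For independent RVs: Var(aX + bY) = a²Var(X) + b²Var(Y)
Var(V) = 0.25
Var(N) = 0.75
Var(Y) = (-2)²*0.25 + 3²*0.75
= 4*0.25 + 9*0.75 = 7.75

7.75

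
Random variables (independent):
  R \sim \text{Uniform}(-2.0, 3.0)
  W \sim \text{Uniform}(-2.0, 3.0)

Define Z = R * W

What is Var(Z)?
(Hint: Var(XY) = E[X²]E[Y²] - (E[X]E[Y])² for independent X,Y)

Var(XY) = E[X²]E[Y²] - (E[X]E[Y])²
E[R] = 0.5, Var(R) = 2.0833333
E[W] = 0.5, Var(W) = 2.0833333
E[R²] = 2.0833333 + 0.5² = 2.3333333
E[W²] = 2.0833333 + 0.5² = 2.3333333
Var(Z) = 2.3333333*2.3333333 - (0.5*0.5)²
= 5.4444444 - 0.0625 = 5.3819444

5.3819444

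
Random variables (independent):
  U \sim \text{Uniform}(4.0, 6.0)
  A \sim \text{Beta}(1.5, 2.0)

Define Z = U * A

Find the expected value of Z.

For independent RVs: E[XY] = E[X]*E[Y]
E[U] = 5
E[A] = 0.42857143
E[Z] = 5 * 0.42857143 = 2.1428571

2.1428571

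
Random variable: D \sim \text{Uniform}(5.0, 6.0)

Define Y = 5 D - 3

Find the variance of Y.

For Y = aD + b: Var(Y) = a² * Var(D)
Var(D) = (6 - 5)^2/12 = 0.083333333
Var(Y) = 5² * 0.083333333 = 25 * 0.083333333 = 2.0833333

2.0833333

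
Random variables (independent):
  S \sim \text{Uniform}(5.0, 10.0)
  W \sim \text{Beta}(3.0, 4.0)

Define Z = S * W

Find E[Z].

For independent RVs: E[XY] = E[X]*E[Y]
E[S] = 7.5
E[W] = 0.42857143
E[Z] = 7.5 * 0.42857143 = 3.2142857

3.2142857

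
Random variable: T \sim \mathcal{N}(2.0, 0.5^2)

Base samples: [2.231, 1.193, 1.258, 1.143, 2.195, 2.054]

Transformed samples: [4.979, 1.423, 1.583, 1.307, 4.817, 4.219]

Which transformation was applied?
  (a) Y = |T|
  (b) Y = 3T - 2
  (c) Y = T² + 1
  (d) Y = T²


Checking option (d) Y = T²:
  T = 2.231 -> Y = 4.979 ✓
  T = 1.193 -> Y = 1.423 ✓
  T = 1.258 -> Y = 1.583 ✓
All samples match this transformation.

(d) T²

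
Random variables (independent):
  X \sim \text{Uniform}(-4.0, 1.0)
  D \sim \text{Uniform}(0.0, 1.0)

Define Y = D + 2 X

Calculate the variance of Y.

For independent RVs: Var(aX + bY) = a²Var(X) + b²Var(Y)
Var(X) = 2.0833333
Var(D) = 0.083333333
Var(Y) = 2²*2.0833333 + 1²*0.083333333
= 4*2.0833333 + 1*0.083333333 = 8.4166667

8.4166667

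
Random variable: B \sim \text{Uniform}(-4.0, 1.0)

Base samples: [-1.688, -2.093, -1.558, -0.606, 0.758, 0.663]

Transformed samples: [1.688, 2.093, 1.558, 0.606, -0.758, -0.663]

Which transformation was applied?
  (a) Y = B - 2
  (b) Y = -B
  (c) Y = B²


Checking option (b) Y = -B:
  B = -1.688 -> Y = 1.688 ✓
  B = -2.093 -> Y = 2.093 ✓
  B = -1.558 -> Y = 1.558 ✓
All samples match this transformation.

(b) -B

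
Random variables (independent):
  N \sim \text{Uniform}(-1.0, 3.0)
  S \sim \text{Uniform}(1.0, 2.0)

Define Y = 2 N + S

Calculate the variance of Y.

For independent RVs: Var(aX + bY) = a²Var(X) + b²Var(Y)
Var(N) = 1.3333333
Var(S) = 0.083333333
Var(Y) = 2²*1.3333333 + 1²*0.083333333
= 4*1.3333333 + 1*0.083333333 = 5.4166667

5.4166667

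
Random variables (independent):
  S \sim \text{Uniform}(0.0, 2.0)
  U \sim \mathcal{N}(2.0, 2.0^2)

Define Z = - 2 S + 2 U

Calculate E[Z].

E[Z] = -2*E[S] + 2*E[U]
E[S] = 1
E[U] = 2
E[Z] = -2*1 + 2*2 = 2

2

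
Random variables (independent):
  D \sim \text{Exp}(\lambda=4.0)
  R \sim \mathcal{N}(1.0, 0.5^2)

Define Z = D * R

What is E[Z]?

For independent RVs: E[XY] = E[X]*E[Y]
E[D] = 0.25
E[R] = 1
E[Z] = 0.25 * 1 = 0.25

0.25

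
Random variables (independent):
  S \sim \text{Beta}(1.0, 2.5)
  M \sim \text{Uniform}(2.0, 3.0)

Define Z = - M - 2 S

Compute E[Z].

E[Z] = -2*E[S] - 1*E[M]
E[S] = 0.28571429
E[M] = 2.5
E[Z] = -2*0.28571429 - 1*2.5 = -3.0714286

-3.0714286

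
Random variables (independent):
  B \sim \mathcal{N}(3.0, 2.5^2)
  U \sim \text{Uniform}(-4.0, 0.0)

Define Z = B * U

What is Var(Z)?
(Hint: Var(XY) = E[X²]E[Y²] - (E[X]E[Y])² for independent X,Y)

Var(XY) = E[X²]E[Y²] - (E[X]E[Y])²
E[B] = 3, Var(B) = 6.25
E[U] = -2, Var(U) = 1.3333333
E[B²] = 6.25 + 3² = 15.25
E[U²] = 1.3333333 + (-2)² = 5.3333333
Var(Z) = 15.25*5.3333333 - (3*(-2))²
= 81.333333 - 36 = 45.333333

45.333333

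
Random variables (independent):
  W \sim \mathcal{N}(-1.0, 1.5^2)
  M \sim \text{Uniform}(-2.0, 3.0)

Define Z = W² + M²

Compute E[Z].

E[Z] = E[W²] + E[M²]
E[W²] = Var(W) + E[W]² = 2.25 + 1 = 3.25
E[M²] = Var(M) + E[M]² = 2.0833333 + 0.25 = 2.3333333
E[Z] = 3.25 + 2.3333333 = 5.5833333

5.5833333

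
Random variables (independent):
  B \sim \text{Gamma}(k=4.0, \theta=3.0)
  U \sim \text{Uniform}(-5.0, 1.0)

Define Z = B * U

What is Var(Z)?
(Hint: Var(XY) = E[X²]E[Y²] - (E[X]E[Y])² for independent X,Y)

Var(XY) = E[X²]E[Y²] - (E[X]E[Y])²
E[B] = 12, Var(B) = 36
E[U] = -2, Var(U) = 3
E[B²] = 36 + 12² = 180
E[U²] = 3 + (-2)² = 7
Var(Z) = 180*7 - (12*(-2))²
= 1260 - 576 = 684

684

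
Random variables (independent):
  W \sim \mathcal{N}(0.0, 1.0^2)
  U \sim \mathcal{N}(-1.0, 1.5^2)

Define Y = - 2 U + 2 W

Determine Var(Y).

For independent RVs: Var(aX + bY) = a²Var(X) + b²Var(Y)
Var(W) = 1
Var(U) = 2.25
Var(Y) = 2²*1 + (-2)²*2.25
= 4*1 + 4*2.25 = 13

13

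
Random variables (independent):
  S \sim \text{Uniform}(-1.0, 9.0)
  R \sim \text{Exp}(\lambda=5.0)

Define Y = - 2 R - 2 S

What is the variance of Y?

For independent RVs: Var(aX + bY) = a²Var(X) + b²Var(Y)
Var(S) = 8.3333333
Var(R) = 0.04
Var(Y) = (-2)²*8.3333333 + (-2)²*0.04
= 4*8.3333333 + 4*0.04 = 33.493333

33.493333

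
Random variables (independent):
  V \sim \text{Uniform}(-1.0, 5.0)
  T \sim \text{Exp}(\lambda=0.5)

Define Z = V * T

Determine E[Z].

For independent RVs: E[XY] = E[X]*E[Y]
E[V] = 2
E[T] = 2
E[Z] = 2 * 2 = 4

4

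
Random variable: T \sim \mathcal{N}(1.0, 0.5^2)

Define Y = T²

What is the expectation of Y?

Using E[X²] = Var(X) + (E[X])²:
E[T] = 1
Var(T) = 0.5^2 = 0.25
E[T²] = 0.25 + 1² = 0.25 + 1 = 1.25

1.25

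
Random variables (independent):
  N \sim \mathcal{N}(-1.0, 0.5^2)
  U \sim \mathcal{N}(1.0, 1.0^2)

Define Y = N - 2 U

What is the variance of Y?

For independent RVs: Var(aX + bY) = a²Var(X) + b²Var(Y)
Var(N) = 0.25
Var(U) = 1
Var(Y) = 1²*0.25 + (-2)²*1
= 1*0.25 + 4*1 = 4.25

4.25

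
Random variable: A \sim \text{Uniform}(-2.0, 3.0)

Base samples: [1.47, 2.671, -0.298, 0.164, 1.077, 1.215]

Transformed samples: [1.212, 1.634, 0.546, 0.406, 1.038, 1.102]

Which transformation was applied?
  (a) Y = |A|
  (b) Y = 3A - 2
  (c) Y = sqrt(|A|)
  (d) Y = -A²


Checking option (c) Y = sqrt(|A|):
  A = 1.47 -> Y = 1.212 ✓
  A = 2.671 -> Y = 1.634 ✓
  A = -0.298 -> Y = 0.546 ✓
All samples match this transformation.

(c) sqrt(|A|)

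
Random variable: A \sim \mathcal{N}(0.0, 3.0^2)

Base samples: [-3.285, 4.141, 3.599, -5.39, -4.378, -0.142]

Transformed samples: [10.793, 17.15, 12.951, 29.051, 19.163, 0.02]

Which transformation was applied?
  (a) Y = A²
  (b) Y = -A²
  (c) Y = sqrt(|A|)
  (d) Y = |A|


Checking option (a) Y = A²:
  A = -3.285 -> Y = 10.793 ✓
  A = 4.141 -> Y = 17.15 ✓
  A = 3.599 -> Y = 12.951 ✓
All samples match this transformation.

(a) A²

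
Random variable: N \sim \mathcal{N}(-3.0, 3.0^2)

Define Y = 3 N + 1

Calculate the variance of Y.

For Y = aN + b: Var(Y) = a² * Var(N)
Var(N) = 3.0^2 = 9
Var(Y) = 3² * 9 = 9 * 9 = 81

81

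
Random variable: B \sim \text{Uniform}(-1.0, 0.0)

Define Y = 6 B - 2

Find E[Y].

For Y = 6B - 2:
E[Y] = 6 * E[B] - 2
E[B] = (-1 + 0)/2 = -0.5
E[Y] = 6 * (-0.5) - 2 = -5

-5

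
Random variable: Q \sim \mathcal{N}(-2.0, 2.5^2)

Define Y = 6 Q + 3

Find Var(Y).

For Y = aQ + b: Var(Y) = a² * Var(Q)
Var(Q) = 2.5^2 = 6.25
Var(Y) = 6² * 6.25 = 36 * 6.25 = 225

225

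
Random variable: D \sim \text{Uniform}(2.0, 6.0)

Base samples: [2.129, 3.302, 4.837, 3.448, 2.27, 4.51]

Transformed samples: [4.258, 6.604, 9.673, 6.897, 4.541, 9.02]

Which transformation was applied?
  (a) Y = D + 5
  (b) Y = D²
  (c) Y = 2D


Checking option (c) Y = 2D:
  D = 2.129 -> Y = 4.258 ✓
  D = 3.302 -> Y = 6.604 ✓
  D = 4.837 -> Y = 9.673 ✓
All samples match this transformation.

(c) 2D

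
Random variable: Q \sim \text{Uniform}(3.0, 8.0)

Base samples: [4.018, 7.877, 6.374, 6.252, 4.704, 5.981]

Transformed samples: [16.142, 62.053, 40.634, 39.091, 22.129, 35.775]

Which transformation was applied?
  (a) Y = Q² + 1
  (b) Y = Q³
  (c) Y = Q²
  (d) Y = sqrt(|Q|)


Checking option (c) Y = Q²:
  Q = 4.018 -> Y = 16.142 ✓
  Q = 7.877 -> Y = 62.053 ✓
  Q = 6.374 -> Y = 40.634 ✓
All samples match this transformation.

(c) Q²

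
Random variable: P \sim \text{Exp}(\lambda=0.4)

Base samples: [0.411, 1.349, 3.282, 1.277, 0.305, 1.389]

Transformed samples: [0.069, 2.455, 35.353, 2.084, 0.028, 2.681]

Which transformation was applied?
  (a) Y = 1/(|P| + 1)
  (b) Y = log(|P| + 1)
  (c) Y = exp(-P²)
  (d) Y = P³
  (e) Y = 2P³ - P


Checking option (d) Y = P³:
  P = 0.411 -> Y = 0.069 ✓
  P = 1.349 -> Y = 2.455 ✓
  P = 3.282 -> Y = 35.353 ✓
All samples match this transformation.

(d) P³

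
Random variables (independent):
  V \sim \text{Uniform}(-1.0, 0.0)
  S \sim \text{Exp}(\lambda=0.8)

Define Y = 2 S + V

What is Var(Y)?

For independent RVs: Var(aX + bY) = a²Var(X) + b²Var(Y)
Var(V) = 0.083333333
Var(S) = 1.5625
Var(Y) = 1²*0.083333333 + 2²*1.5625
= 1*0.083333333 + 4*1.5625 = 6.3333333

6.3333333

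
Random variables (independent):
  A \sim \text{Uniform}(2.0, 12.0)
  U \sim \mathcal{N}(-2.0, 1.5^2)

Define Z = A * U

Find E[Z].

For independent RVs: E[XY] = E[X]*E[Y]
E[A] = 7
E[U] = -2
E[Z] = 7 * (-2) = -14

-14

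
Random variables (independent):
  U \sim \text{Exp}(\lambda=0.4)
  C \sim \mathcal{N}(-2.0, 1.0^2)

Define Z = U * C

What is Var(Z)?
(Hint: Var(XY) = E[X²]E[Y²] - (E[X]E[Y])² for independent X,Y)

Var(XY) = E[X²]E[Y²] - (E[X]E[Y])²
E[U] = 2.5, Var(U) = 6.25
E[C] = -2, Var(C) = 1
E[U²] = 6.25 + 2.5² = 12.5
E[C²] = 1 + (-2)² = 5
Var(Z) = 12.5*5 - (2.5*(-2))²
= 62.5 - 25 = 37.5

37.5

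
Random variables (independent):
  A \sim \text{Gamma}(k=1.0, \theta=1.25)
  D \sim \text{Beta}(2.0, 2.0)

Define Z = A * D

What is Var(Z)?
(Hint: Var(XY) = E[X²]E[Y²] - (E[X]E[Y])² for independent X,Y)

Var(XY) = E[X²]E[Y²] - (E[X]E[Y])²
E[A] = 1.25, Var(A) = 1.5625
E[D] = 0.5, Var(D) = 0.05
E[A²] = 1.5625 + 1.25² = 3.125
E[D²] = 0.05 + 0.5² = 0.3
Var(Z) = 3.125*0.3 - (1.25*0.5)²
= 0.9375 - 0.390625 = 0.546875

0.546875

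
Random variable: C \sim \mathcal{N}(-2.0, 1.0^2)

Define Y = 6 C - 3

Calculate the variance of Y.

For Y = aC + b: Var(Y) = a² * Var(C)
Var(C) = 1.0^2 = 1
Var(Y) = 6² * 1 = 36 * 1 = 36

36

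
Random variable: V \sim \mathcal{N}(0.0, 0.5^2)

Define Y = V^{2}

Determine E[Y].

E[Y] = 1*E[V²]
E[V] = 0
E[V²] = Var(V) + (E[V])² = 0.25 + 0 = 0.25
E[Y] = 1*0.25 = 0.25

0.25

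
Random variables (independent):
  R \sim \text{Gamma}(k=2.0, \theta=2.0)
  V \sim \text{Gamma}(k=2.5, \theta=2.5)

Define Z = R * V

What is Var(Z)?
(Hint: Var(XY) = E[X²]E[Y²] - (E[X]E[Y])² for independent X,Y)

Var(XY) = E[X²]E[Y²] - (E[X]E[Y])²
E[R] = 4, Var(R) = 8
E[V] = 6.25, Var(V) = 15.625
E[R²] = 8 + 4² = 24
E[V²] = 15.625 + 6.25² = 54.6875
Var(Z) = 24*54.6875 - (4*6.25)²
= 1312.5 - 625 = 687.5

687.5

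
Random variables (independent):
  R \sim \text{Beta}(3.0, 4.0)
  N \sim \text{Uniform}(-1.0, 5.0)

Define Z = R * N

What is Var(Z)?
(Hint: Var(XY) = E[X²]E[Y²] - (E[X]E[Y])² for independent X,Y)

Var(XY) = E[X²]E[Y²] - (E[X]E[Y])²
E[R] = 0.42857143, Var(R) = 0.030612245
E[N] = 2, Var(N) = 3
E[R²] = 0.030612245 + 0.42857143² = 0.21428571
E[N²] = 3 + 2² = 7
Var(Z) = 0.21428571*7 - (0.42857143*2)²
= 1.5 - 0.73469388 = 0.76530612

0.76530612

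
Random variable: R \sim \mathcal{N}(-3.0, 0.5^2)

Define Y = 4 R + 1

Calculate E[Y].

For Y = 4R + 1:
E[Y] = 4 * E[R] + 1
E[R] = -3.0 = -3
E[Y] = 4 * (-3) + 1 = -11

-11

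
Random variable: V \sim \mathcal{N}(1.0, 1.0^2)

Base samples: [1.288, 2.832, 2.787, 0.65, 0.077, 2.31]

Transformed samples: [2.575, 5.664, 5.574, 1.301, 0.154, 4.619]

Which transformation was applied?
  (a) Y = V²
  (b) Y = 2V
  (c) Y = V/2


Checking option (b) Y = 2V:
  V = 1.288 -> Y = 2.575 ✓
  V = 2.832 -> Y = 5.664 ✓
  V = 2.787 -> Y = 5.574 ✓
All samples match this transformation.

(b) 2V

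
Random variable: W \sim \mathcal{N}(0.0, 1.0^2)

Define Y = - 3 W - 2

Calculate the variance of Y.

For Y = aW + b: Var(Y) = a² * Var(W)
Var(W) = 1.0^2 = 1
Var(Y) = (-3)² * 1 = 9 * 1 = 9

9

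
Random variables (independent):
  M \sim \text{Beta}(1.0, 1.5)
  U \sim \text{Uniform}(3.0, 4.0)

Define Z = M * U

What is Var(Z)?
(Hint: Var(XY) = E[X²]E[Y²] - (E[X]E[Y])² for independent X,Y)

Var(XY) = E[X²]E[Y²] - (E[X]E[Y])²
E[M] = 0.4, Var(M) = 0.068571429
E[U] = 3.5, Var(U) = 0.083333333
E[M²] = 0.068571429 + 0.4² = 0.22857143
E[U²] = 0.083333333 + 3.5² = 12.333333
Var(Z) = 0.22857143*12.333333 - (0.4*3.5)²
= 2.8190476 - 1.96 = 0.85904762

0.85904762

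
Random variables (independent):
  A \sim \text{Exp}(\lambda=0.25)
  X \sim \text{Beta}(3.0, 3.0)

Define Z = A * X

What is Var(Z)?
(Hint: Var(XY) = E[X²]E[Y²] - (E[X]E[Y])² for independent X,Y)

Var(XY) = E[X²]E[Y²] - (E[X]E[Y])²
E[A] = 4, Var(A) = 16
E[X] = 0.5, Var(X) = 0.035714286
E[A²] = 16 + 4² = 32
E[X²] = 0.035714286 + 0.5² = 0.28571429
Var(Z) = 32*0.28571429 - (4*0.5)²
= 9.1428571 - 4 = 5.1428571

5.1428571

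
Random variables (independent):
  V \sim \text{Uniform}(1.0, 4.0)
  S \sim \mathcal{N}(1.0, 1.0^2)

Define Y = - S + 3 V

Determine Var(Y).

For independent RVs: Var(aX + bY) = a²Var(X) + b²Var(Y)
Var(V) = 0.75
Var(S) = 1
Var(Y) = 3²*0.75 + (-1)²*1
= 9*0.75 + 1*1 = 7.75

7.75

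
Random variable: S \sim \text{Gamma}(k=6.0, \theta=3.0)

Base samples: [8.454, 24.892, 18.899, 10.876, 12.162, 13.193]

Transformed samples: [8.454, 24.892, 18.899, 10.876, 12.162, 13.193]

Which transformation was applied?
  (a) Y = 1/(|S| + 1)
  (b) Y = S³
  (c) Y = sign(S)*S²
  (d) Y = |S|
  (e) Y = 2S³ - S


Checking option (d) Y = |S|:
  S = 8.454 -> Y = 8.454 ✓
  S = 24.892 -> Y = 24.892 ✓
  S = 18.899 -> Y = 18.899 ✓
All samples match this transformation.

(d) |S|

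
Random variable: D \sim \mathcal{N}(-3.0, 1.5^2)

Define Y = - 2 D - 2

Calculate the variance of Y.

For Y = aD + b: Var(Y) = a² * Var(D)
Var(D) = 1.5^2 = 2.25
Var(Y) = (-2)² * 2.25 = 4 * 2.25 = 9

9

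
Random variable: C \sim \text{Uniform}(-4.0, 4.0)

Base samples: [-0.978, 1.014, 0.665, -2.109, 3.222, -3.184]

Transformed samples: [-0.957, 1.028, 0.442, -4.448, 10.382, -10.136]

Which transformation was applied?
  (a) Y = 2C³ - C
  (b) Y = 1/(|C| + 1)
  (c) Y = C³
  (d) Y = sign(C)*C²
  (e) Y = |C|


Checking option (d) Y = sign(C)*C²:
  C = -0.978 -> Y = -0.957 ✓
  C = 1.014 -> Y = 1.028 ✓
  C = 0.665 -> Y = 0.442 ✓
All samples match this transformation.

(d) sign(C)*C²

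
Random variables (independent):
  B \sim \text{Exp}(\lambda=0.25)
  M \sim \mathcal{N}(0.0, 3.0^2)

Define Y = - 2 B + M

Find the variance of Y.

For independent RVs: Var(aX + bY) = a²Var(X) + b²Var(Y)
Var(B) = 16
Var(M) = 9
Var(Y) = (-2)²*16 + 1²*9
= 4*16 + 1*9 = 73

73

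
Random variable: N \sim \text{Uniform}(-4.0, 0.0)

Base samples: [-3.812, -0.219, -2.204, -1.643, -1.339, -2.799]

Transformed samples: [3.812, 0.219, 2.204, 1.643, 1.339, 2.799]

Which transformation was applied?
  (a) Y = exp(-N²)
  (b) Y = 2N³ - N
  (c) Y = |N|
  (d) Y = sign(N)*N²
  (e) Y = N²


Checking option (c) Y = |N|:
  N = -3.812 -> Y = 3.812 ✓
  N = -0.219 -> Y = 0.219 ✓
  N = -2.204 -> Y = 2.204 ✓
All samples match this transformation.

(c) |N|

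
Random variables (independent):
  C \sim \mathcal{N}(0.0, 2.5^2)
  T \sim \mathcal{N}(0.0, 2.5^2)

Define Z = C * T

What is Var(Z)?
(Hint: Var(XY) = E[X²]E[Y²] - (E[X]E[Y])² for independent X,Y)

Var(XY) = E[X²]E[Y²] - (E[X]E[Y])²
E[C] = 0, Var(C) = 6.25
E[T] = 0, Var(T) = 6.25
E[C²] = 6.25 + 0² = 6.25
E[T²] = 6.25 + 0² = 6.25
Var(Z) = 6.25*6.25 - (0*0)²
= 39.0625 - 0 = 39.0625

39.0625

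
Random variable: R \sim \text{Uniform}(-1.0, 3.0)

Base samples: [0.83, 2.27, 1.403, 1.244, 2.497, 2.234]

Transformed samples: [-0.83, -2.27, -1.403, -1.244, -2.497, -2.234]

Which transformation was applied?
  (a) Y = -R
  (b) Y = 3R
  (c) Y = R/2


Checking option (a) Y = -R:
  R = 0.83 -> Y = -0.83 ✓
  R = 2.27 -> Y = -2.27 ✓
  R = 1.403 -> Y = -1.403 ✓
All samples match this transformation.

(a) -R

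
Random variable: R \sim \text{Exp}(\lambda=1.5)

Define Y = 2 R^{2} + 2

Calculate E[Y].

E[Y] = 2*E[R²] + 2
E[R] = 0.66666667
E[R²] = Var(R) + (E[R])² = 0.44444444 + 0.44444444 = 0.88888889
E[Y] = 2*0.88888889 + 2 = 3.7777778

3.7777778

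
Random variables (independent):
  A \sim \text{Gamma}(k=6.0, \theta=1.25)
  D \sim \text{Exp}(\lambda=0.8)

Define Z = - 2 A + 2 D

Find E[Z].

E[Z] = -2*E[A] + 2*E[D]
E[A] = 7.5
E[D] = 1.25
E[Z] = -2*7.5 + 2*1.25 = -12.5

-12.5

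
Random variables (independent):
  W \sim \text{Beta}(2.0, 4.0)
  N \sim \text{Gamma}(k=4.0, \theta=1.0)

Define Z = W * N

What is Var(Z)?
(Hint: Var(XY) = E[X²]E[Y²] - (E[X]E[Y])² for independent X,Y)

Var(XY) = E[X²]E[Y²] - (E[X]E[Y])²
E[W] = 0.33333333, Var(W) = 0.031746032
E[N] = 4, Var(N) = 4
E[W²] = 0.031746032 + 0.33333333² = 0.14285714
E[N²] = 4 + 4² = 20
Var(Z) = 0.14285714*20 - (0.33333333*4)²
= 2.8571429 - 1.7777778 = 1.0793651

1.0793651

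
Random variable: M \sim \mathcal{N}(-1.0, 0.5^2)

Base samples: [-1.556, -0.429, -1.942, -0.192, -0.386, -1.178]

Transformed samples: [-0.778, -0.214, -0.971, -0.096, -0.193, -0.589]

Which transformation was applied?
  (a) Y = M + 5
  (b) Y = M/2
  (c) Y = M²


Checking option (b) Y = M/2:
  M = -1.556 -> Y = -0.778 ✓
  M = -0.429 -> Y = -0.214 ✓
  M = -1.942 -> Y = -0.971 ✓
All samples match this transformation.

(b) M/2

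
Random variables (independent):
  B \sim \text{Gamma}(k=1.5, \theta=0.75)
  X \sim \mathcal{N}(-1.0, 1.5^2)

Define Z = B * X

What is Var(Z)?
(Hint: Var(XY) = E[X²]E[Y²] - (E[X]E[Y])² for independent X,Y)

Var(XY) = E[X²]E[Y²] - (E[X]E[Y])²
E[B] = 1.125, Var(B) = 0.84375
E[X] = -1, Var(X) = 2.25
E[B²] = 0.84375 + 1.125² = 2.109375
E[X²] = 2.25 + (-1)² = 3.25
Var(Z) = 2.109375*3.25 - (1.125*(-1))²
= 6.8554688 - 1.265625 = 5.5898438

5.5898438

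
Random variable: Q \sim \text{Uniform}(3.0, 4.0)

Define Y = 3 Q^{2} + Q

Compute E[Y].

E[Y] = 3*E[Q²] + 1*E[Q]
E[Q] = 3.5
E[Q²] = Var(Q) + (E[Q])² = 0.083333333 + 12.25 = 12.333333
E[Y] = 3*12.333333 + 1*3.5 = 40.5

40.5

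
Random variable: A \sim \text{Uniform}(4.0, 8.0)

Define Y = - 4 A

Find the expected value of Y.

For Y = -4A:
E[Y] = -4 * E[A]
E[A] = (4 + 8)/2 = 6
E[Y] = -4 * 6 = -24

-24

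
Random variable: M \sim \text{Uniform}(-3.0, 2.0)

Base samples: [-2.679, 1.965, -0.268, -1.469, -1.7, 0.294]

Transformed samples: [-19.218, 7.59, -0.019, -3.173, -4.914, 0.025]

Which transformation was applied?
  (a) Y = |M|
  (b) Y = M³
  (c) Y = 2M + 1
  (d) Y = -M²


Checking option (b) Y = M³:
  M = -2.679 -> Y = -19.218 ✓
  M = 1.965 -> Y = 7.59 ✓
  M = -0.268 -> Y = -0.019 ✓
All samples match this transformation.

(b) M³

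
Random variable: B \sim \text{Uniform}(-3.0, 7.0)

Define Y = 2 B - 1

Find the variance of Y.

For Y = aB + b: Var(Y) = a² * Var(B)
Var(B) = (7 + 3)^2/12 = 8.3333333
Var(Y) = 2² * 8.3333333 = 4 * 8.3333333 = 33.333333

33.333333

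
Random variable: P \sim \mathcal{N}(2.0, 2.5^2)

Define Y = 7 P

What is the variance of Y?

For Y = aP + b: Var(Y) = a² * Var(P)
Var(P) = 2.5^2 = 6.25
Var(Y) = 7² * 6.25 = 49 * 6.25 = 306.25

306.25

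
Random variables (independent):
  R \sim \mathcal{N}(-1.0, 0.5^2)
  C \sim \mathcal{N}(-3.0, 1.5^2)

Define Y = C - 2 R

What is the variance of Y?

For independent RVs: Var(aX + bY) = a²Var(X) + b²Var(Y)
Var(R) = 0.25
Var(C) = 2.25
Var(Y) = (-2)²*0.25 + 1²*2.25
= 4*0.25 + 1*2.25 = 3.25

3.25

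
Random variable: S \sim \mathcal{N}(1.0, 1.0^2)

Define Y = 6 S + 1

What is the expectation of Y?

For Y = 6S + 1:
E[Y] = 6 * E[S] + 1
E[S] = 1.0 = 1
E[Y] = 6 * 1 + 1 = 7

7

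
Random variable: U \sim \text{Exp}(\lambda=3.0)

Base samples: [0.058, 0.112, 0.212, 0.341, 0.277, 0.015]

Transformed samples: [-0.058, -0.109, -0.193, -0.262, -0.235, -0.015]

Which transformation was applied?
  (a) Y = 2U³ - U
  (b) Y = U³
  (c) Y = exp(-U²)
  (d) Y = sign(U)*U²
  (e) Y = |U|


Checking option (a) Y = 2U³ - U:
  U = 0.058 -> Y = -0.058 ✓
  U = 0.112 -> Y = -0.109 ✓
  U = 0.212 -> Y = -0.193 ✓
All samples match this transformation.

(a) 2U³ - U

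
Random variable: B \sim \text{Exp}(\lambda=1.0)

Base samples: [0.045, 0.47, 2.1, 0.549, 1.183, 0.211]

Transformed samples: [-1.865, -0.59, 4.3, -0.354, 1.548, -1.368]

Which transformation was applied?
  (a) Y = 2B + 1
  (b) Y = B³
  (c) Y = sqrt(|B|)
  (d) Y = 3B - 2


Checking option (d) Y = 3B - 2:
  B = 0.045 -> Y = -1.865 ✓
  B = 0.47 -> Y = -0.59 ✓
  B = 2.1 -> Y = 4.3 ✓
All samples match this transformation.

(d) 3B - 2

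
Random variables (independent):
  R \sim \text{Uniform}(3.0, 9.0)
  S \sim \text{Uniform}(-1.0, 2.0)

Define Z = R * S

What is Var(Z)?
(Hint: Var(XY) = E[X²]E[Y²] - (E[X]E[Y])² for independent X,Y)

Var(XY) = E[X²]E[Y²] - (E[X]E[Y])²
E[R] = 6, Var(R) = 3
E[S] = 0.5, Var(S) = 0.75
E[R²] = 3 + 6² = 39
E[S²] = 0.75 + 0.5² = 1
Var(Z) = 39*1 - (6*0.5)²
= 39 - 9 = 30

30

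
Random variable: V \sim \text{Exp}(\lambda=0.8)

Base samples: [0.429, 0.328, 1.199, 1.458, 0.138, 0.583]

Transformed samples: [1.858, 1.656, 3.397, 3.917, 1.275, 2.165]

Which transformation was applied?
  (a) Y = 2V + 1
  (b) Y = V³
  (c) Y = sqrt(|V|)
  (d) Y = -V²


Checking option (a) Y = 2V + 1:
  V = 0.429 -> Y = 1.858 ✓
  V = 0.328 -> Y = 1.656 ✓
  V = 1.199 -> Y = 3.397 ✓
All samples match this transformation.

(a) 2V + 1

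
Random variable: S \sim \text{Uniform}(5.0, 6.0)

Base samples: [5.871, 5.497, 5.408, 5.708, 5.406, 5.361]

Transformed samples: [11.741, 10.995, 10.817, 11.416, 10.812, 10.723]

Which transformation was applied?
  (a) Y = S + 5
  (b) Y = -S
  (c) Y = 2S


Checking option (c) Y = 2S:
  S = 5.871 -> Y = 11.741 ✓
  S = 5.497 -> Y = 10.995 ✓
  S = 5.408 -> Y = 10.817 ✓
All samples match this transformation.

(c) 2S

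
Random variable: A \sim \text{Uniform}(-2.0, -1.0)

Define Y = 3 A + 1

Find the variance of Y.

For Y = aA + b: Var(Y) = a² * Var(A)
Var(A) = (-1 + 2)^2/12 = 0.083333333
Var(Y) = 3² * 0.083333333 = 9 * 0.083333333 = 0.75

0.75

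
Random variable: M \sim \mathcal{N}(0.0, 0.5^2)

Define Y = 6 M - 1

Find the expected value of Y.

For Y = 6M - 1:
E[Y] = 6 * E[M] - 1
E[M] = 0.0 = 0
E[Y] = 6 * 0 - 1 = -1

-1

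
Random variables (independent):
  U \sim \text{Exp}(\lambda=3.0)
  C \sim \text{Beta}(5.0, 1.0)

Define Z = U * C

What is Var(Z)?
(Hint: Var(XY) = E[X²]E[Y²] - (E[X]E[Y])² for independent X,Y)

Var(XY) = E[X²]E[Y²] - (E[X]E[Y])²
E[U] = 0.33333333, Var(U) = 0.11111111
E[C] = 0.83333333, Var(C) = 0.01984127
E[U²] = 0.11111111 + 0.33333333² = 0.22222222
E[C²] = 0.01984127 + 0.83333333² = 0.71428571
Var(Z) = 0.22222222*0.71428571 - (0.33333333*0.83333333)²
= 0.15873016 - 0.077160494 = 0.081569665

0.081569665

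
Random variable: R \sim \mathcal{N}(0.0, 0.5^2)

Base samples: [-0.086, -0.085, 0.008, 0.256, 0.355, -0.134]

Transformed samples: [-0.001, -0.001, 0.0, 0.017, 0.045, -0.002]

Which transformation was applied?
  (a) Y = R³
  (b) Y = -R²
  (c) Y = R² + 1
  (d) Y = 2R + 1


Checking option (a) Y = R³:
  R = -0.086 -> Y = -0.001 ✓
  R = -0.085 -> Y = -0.001 ✓
  R = 0.008 -> Y = 0.0 ✓
All samples match this transformation.

(a) R³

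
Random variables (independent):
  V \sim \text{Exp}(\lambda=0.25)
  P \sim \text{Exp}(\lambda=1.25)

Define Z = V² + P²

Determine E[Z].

E[Z] = E[V²] + E[P²]
E[V²] = Var(V) + E[V]² = 16 + 16 = 32
E[P²] = Var(P) + E[P]² = 0.64 + 0.64 = 1.28
E[Z] = 32 + 1.28 = 33.28

33.28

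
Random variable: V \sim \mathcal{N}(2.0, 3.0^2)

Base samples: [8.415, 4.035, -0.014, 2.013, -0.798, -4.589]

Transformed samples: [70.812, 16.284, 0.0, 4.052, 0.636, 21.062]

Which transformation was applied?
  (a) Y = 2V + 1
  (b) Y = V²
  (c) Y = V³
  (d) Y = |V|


Checking option (b) Y = V²:
  V = 8.415 -> Y = 70.812 ✓
  V = 4.035 -> Y = 16.284 ✓
  V = -0.014 -> Y = 0.0 ✓
All samples match this transformation.

(b) V²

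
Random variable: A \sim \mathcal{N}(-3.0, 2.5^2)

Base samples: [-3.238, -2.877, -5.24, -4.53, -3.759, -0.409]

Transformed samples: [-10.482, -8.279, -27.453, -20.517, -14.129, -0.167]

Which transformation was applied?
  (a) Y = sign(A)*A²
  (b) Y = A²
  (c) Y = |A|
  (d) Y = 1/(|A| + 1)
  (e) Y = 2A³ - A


Checking option (a) Y = sign(A)*A²:
  A = -3.238 -> Y = -10.482 ✓
  A = -2.877 -> Y = -8.279 ✓
  A = -5.24 -> Y = -27.453 ✓
All samples match this transformation.

(a) sign(A)*A²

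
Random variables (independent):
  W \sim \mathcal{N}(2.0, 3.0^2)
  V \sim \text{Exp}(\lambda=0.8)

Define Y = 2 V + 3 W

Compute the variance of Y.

For independent RVs: Var(aX + bY) = a²Var(X) + b²Var(Y)
Var(W) = 9
Var(V) = 1.5625
Var(Y) = 3²*9 + 2²*1.5625
= 9*9 + 4*1.5625 = 87.25

87.25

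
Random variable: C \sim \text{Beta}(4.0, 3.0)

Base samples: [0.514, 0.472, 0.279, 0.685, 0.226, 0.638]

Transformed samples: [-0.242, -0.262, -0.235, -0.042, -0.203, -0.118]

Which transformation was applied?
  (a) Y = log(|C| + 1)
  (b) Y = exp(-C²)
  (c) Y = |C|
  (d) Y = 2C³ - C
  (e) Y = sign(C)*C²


Checking option (d) Y = 2C³ - C:
  C = 0.514 -> Y = -0.242 ✓
  C = 0.472 -> Y = -0.262 ✓
  C = 0.279 -> Y = -0.235 ✓
All samples match this transformation.

(d) 2C³ - C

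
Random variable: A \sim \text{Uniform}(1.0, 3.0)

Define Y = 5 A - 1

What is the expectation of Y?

For Y = 5A - 1:
E[Y] = 5 * E[A] - 1
E[A] = (1 + 3)/2 = 2
E[Y] = 5 * 2 - 1 = 9

9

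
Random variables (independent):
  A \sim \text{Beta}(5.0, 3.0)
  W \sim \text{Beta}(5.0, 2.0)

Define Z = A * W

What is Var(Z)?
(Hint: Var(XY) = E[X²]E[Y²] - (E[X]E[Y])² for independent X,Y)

Var(XY) = E[X²]E[Y²] - (E[X]E[Y])²
E[A] = 0.625, Var(A) = 0.026041667
E[W] = 0.71428571, Var(W) = 0.025510204
E[A²] = 0.026041667 + 0.625² = 0.41666667
E[W²] = 0.025510204 + 0.71428571² = 0.53571429
Var(Z) = 0.41666667*0.53571429 - (0.625*0.71428571)²
= 0.22321429 - 0.19929847 = 0.023915816

0.023915816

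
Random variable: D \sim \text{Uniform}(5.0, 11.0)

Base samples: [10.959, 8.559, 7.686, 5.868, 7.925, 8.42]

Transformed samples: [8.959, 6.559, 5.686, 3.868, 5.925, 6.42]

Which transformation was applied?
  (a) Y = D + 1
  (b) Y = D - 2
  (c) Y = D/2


Checking option (b) Y = D - 2:
  D = 10.959 -> Y = 8.959 ✓
  D = 8.559 -> Y = 6.559 ✓
  D = 7.686 -> Y = 5.686 ✓
All samples match this transformation.

(b) D - 2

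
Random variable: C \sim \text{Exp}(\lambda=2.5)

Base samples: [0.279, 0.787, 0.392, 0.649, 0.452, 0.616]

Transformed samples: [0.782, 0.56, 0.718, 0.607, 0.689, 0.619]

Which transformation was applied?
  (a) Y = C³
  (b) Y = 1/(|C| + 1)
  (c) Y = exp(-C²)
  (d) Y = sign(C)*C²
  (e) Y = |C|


Checking option (b) Y = 1/(|C| + 1):
  C = 0.279 -> Y = 0.782 ✓
  C = 0.787 -> Y = 0.56 ✓
  C = 0.392 -> Y = 0.718 ✓
All samples match this transformation.

(b) 1/(|C| + 1)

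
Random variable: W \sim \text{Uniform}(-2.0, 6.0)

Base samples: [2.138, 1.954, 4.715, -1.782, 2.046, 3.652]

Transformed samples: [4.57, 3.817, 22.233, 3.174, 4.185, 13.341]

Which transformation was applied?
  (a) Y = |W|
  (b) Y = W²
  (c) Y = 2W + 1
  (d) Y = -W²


Checking option (b) Y = W²:
  W = 2.138 -> Y = 4.57 ✓
  W = 1.954 -> Y = 3.817 ✓
  W = 4.715 -> Y = 22.233 ✓
All samples match this transformation.

(b) W²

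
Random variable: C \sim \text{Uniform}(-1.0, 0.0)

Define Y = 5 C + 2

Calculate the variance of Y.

For Y = aC + b: Var(Y) = a² * Var(C)
Var(C) = (0 + 1)^2/12 = 0.083333333
Var(Y) = 5² * 0.083333333 = 25 * 0.083333333 = 2.0833333

2.0833333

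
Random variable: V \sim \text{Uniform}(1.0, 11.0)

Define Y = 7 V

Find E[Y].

For Y = 7V:
E[Y] = 7 * E[V]
E[V] = (1 + 11)/2 = 6
E[Y] = 7 * 6 = 42

42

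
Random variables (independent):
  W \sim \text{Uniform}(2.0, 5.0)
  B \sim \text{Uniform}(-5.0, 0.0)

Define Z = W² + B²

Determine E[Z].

E[Z] = E[W²] + E[B²]
E[W²] = Var(W) + E[W]² = 0.75 + 12.25 = 13
E[B²] = Var(B) + E[B]² = 2.0833333 + 6.25 = 8.3333333
E[Z] = 13 + 8.3333333 = 21.333333

21.333333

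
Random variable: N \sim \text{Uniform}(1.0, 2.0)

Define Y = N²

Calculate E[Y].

E[N²] = Var(N) + (E[N])² = 0.083333333 + 2.25 = 2.3333333

2.3333333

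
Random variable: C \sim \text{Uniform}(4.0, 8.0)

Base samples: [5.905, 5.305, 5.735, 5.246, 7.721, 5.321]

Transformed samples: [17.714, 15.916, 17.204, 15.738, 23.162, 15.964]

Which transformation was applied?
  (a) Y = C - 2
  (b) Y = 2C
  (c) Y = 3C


Checking option (c) Y = 3C:
  C = 5.905 -> Y = 17.714 ✓
  C = 5.305 -> Y = 15.916 ✓
  C = 5.735 -> Y = 17.204 ✓
All samples match this transformation.

(c) 3C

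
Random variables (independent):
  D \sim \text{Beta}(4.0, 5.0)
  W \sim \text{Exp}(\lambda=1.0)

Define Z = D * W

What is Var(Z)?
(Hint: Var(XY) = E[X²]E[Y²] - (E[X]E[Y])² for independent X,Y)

Var(XY) = E[X²]E[Y²] - (E[X]E[Y])²
E[D] = 0.44444444, Var(D) = 0.024691358
E[W] = 1, Var(W) = 1
E[D²] = 0.024691358 + 0.44444444² = 0.22222222
E[W²] = 1 + 1² = 2
Var(Z) = 0.22222222*2 - (0.44444444*1)²
= 0.44444444 - 0.19753086 = 0.24691358

0.24691358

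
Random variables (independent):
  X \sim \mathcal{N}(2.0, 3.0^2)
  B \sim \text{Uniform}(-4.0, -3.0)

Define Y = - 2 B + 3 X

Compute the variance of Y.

For independent RVs: Var(aX + bY) = a²Var(X) + b²Var(Y)
Var(X) = 9
Var(B) = 0.083333333
Var(Y) = 3²*9 + (-2)²*0.083333333
= 9*9 + 4*0.083333333 = 81.333333

81.333333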